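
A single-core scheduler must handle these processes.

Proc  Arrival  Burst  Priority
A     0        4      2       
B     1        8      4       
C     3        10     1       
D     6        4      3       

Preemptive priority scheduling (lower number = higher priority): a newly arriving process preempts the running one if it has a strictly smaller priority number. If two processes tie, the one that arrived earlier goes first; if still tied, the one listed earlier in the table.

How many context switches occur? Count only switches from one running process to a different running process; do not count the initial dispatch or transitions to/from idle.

Gantt: | A 0-3 | C 3-13 | A 13-14 | D 14-18 | B 18-26 |
Completion: A=14  B=26  C=13  D=18
Turnaround (C−A): A=14  B=25  C=10  D=12

4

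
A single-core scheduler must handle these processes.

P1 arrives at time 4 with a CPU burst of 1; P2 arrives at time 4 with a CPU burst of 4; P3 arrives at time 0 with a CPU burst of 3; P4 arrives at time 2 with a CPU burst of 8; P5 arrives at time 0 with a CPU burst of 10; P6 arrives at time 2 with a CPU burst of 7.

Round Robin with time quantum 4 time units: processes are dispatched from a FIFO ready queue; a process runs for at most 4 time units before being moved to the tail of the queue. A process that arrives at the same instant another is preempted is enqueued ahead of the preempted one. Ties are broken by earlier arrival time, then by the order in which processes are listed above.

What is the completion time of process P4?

Gantt: | P3 0-3 | P5 3-7 | P4 7-11 | P6 11-15 | P1 15-16 | P2 16-20 | P5 20-24 | P4 24-28 | P6 28-31 | P5 31-33 |
Completion: P1=16  P2=20  P3=3  P4=28  P5=33  P6=31
Turnaround (C−A): P1=12  P2=16  P3=3  P4=26  P5=33  P6=29

28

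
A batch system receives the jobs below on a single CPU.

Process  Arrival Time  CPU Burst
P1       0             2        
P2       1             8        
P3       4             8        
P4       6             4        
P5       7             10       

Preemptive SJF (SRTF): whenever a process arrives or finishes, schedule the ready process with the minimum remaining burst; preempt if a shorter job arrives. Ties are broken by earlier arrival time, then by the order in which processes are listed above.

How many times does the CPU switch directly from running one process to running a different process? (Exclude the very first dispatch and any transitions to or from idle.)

Timeline: | P1 0-2 | P2 2-10 | P4 10-14 | P3 14-22 | P5 22-32 |
Completion: P1=2  P2=10  P3=22  P4=14  P5=32
Turnaround (C−A): P1=2  P2=9  P3=18  P4=8  P5=25

4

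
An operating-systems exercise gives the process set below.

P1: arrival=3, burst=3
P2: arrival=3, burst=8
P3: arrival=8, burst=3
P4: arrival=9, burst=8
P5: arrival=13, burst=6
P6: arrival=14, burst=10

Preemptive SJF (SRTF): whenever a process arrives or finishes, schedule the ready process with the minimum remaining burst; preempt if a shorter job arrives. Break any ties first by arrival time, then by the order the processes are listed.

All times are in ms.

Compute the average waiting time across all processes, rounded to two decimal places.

Timeline: | idle 0-3 | P1 3-6 | P2 6-8 | P3 8-11 | P2 11-17 | P5 17-23 | P4 23-31 | P6 31-41 |
Completion: P1=6  P2=17  P3=11  P4=31  P5=23  P6=41
Turnaround (C−A): P1=3  P2=14  P3=3  P4=22  P5=10  P6=27
Waiting times: P1=0, P2=6, P3=0, P4=14, P5=4, P6=17
Average waiting = (0+6+0+14+4+17) / 6 = 41/6 = 6.83

6.83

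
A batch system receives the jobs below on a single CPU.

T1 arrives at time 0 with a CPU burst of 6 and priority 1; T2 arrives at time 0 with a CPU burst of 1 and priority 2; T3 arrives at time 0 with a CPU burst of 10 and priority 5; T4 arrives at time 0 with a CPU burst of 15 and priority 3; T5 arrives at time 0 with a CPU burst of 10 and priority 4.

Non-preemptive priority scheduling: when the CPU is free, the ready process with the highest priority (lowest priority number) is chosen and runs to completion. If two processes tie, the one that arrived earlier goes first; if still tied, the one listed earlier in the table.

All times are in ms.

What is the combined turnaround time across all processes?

Schedule: | T1 0-6 | T2 6-7 | T4 7-22 | T5 22-32 | T3 32-42 |
Completion: T1=6  T2=7  T3=42  T4=22  T5=32
Turnaround (C−A): T1=6  T2=7  T3=42  T4=22  T5=32
Turnaround = completion − arrival: T1=6, T2=7, T3=42, T4=22, T5=32
Total turnaround = 6 + 7 + 42 + 22 + 32 = 109

109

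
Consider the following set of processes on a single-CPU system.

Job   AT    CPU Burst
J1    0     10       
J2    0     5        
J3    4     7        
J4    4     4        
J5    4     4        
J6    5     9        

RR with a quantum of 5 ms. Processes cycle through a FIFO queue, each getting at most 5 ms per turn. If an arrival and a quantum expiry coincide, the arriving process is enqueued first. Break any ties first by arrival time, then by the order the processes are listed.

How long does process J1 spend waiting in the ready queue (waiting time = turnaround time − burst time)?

Timeline: | J1 0-5 | J2 5-10 | J3 10-15 | J4 15-19 | J5 19-23 | J6 23-28 | J1 28-33 | J3 33-35 | J6 35-39 |
Completion: J1=33  J2=10  J3=35  J4=19  J5=23  J6=39
Waiting(J1) = turnaround − burst = 33 − 10 = 23

23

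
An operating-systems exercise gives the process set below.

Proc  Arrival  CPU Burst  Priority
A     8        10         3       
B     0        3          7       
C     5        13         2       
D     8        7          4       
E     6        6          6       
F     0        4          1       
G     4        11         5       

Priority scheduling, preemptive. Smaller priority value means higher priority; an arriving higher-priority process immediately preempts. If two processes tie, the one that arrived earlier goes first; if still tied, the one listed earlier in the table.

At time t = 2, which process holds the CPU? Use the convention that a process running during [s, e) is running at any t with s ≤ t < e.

F

Timeline: | F 0-4 | G 4-5 | C 5-18 | A 18-28 | D 28-35 | G 35-45 | E 45-51 | B 51-54 |
Completion: A=28  B=54  C=18  D=35  E=51  F=4  G=45
Turnaround (C−A): A=20  B=54  C=13  D=27  E=45  F=4  G=41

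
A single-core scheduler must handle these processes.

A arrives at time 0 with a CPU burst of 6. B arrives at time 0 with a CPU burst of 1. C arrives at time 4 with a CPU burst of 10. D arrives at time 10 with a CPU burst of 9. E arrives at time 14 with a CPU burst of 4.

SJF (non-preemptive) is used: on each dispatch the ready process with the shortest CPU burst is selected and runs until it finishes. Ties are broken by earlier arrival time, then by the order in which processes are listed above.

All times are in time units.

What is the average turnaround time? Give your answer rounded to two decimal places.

Gantt: | B 0-1 | A 1-7 | C 7-17 | E 17-21 | D 21-30 |
Completion: A=7  B=1  C=17  D=30  E=21
Turnaround (C−A): A=7  B=1  C=13  D=20  E=7
Turnaround times: A=7, B=1, C=13, D=20, E=7
Average turnaround = (7+1+13+20+7) / 5 = 48/5 = 9.60

9.60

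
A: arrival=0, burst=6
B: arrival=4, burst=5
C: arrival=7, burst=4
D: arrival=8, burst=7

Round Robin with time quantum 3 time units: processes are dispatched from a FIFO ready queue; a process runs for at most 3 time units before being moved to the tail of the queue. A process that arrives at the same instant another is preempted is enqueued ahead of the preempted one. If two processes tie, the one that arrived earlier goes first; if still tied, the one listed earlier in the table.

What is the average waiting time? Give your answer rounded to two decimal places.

Schedule: | A 0-6 | B 6-9 | C 9-12 | D 12-15 | B 15-17 | C 17-18 | D 18-22 |
Completion: A=6  B=17  C=18  D=22
Turnaround (C−A): A=6  B=13  C=11  D=14
Waiting times: A=0, B=8, C=7, D=7
Average waiting = (0+8+7+7) / 4 = 22/4 = 5.50

5.50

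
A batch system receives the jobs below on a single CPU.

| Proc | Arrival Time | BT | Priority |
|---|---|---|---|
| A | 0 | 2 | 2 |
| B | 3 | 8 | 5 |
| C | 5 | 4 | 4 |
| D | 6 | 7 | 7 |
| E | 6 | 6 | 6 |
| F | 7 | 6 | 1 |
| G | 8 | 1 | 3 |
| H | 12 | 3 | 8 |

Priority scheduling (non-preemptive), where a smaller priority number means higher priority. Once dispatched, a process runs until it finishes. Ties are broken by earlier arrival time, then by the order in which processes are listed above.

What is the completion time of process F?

17

Gantt: | A 0-2 | idle 2-3 | B 3-11 | F 11-17 | G 17-18 | C 18-22 | E 22-28 | D 28-35 | H 35-38 |
Completion: A=2  B=11  C=22  D=35  E=28  F=17  G=18  H=38
Turnaround (C−A): A=2  B=8  C=17  D=29  E=22  F=10  G=10  H=26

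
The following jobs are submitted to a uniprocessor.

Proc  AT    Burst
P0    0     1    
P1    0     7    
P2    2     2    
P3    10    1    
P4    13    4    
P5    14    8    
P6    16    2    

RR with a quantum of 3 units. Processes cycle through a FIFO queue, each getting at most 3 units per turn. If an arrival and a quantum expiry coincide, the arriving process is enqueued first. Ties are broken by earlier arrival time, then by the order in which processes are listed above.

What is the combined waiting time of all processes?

18

Gantt: | P0 0-1 | P1 1-4 | P2 4-6 | P1 6-10 | P3 10-11 | idle 11-13 | P4 13-16 | P5 16-19 | P6 19-21 | P4 21-22 | P5 22-27 |
Completion: P0=1  P1=10  P2=6  P3=11  P4=22  P5=27  P6=21
Turnaround (C−A): P0=1  P1=10  P2=4  P3=1  P4=9  P5=13  P6=5
Waiting = turnaround − burst: P0=0, P1=3, P2=2, P3=0, P4=5, P5=5, P6=3
Total waiting = 0 + 3 + 2 + 0 + 5 + 5 + 3 = 18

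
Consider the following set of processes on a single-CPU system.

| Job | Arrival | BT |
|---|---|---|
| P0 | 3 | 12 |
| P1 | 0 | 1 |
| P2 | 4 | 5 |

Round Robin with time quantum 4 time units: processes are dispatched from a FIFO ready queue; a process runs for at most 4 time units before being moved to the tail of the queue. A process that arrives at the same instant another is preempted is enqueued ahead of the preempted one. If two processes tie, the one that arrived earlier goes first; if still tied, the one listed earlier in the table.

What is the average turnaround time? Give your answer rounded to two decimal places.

10.00

Timeline: | P1 0-1 | idle 1-3 | P0 3-7 | P2 7-11 | P0 11-15 | P2 15-16 | P0 16-20 |
Completion: P0=20  P1=1  P2=16
Turnaround (C−A): P0=17  P1=1  P2=12
Turnaround times: P0=17, P1=1, P2=12
Average turnaround = (17+1+12) / 3 = 30/3 = 10.00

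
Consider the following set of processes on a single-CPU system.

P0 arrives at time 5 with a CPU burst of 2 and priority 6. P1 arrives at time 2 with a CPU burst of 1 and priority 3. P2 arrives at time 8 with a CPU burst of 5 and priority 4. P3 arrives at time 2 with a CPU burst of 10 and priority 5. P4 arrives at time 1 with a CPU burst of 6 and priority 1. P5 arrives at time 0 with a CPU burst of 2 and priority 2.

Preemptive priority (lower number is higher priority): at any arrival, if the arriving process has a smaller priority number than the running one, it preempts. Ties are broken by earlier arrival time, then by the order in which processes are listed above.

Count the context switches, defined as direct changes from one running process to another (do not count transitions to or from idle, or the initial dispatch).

6

Schedule: | P5 0-1 | P4 1-7 | P5 7-8 | P1 8-9 | P2 9-14 | P3 14-24 | P0 24-26 |
Completion: P0=26  P1=9  P2=14  P3=24  P4=7  P5=8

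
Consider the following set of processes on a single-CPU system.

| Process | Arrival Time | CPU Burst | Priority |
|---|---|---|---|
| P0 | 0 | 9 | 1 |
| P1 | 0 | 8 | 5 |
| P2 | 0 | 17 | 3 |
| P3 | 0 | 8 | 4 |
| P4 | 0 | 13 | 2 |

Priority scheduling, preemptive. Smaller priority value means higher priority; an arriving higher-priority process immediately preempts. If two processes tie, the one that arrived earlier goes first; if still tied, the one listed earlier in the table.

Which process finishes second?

Schedule: | P0 0-9 | P4 9-22 | P2 22-39 | P3 39-47 | P1 47-55 |
Completion: P0=9  P1=55  P2=39  P3=47  P4=22
Turnaround (C−A): P0=9  P1=55  P2=39  P3=47  P4=22
Finish order: P0 → P4 → P2 → P3 → P1

P4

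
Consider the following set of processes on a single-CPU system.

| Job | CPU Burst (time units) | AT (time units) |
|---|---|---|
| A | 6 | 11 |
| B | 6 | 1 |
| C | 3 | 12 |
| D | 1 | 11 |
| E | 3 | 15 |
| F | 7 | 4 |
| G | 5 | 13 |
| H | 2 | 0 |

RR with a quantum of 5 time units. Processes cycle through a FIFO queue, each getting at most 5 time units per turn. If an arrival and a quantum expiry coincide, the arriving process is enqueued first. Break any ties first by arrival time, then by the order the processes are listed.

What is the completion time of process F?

24

Schedule: | H 0-2 | B 2-7 | F 7-12 | B 12-13 | A 13-18 | D 18-19 | C 19-22 | F 22-24 | G 24-29 | E 29-32 | A 32-33 |
Completion: A=33  B=13  C=22  D=19  E=32  F=24  G=29  H=2
Turnaround (C−A): A=22  B=12  C=10  D=8  E=17  F=20  G=16  H=2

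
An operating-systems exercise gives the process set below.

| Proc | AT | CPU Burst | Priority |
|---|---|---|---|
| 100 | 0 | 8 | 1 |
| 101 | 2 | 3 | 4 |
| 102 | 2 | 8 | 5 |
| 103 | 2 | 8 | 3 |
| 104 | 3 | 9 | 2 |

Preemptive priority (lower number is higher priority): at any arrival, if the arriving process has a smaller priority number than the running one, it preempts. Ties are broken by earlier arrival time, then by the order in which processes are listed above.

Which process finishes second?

Timeline: | 100 0-8 | 104 8-17 | 103 17-25 | 101 25-28 | 102 28-36 |
Completion: 100=8  101=28  102=36  103=25  104=17
Turnaround (C−A): 100=8  101=26  102=34  103=23  104=14
Finish order: 100 → 104 → 103 → 101 → 102

104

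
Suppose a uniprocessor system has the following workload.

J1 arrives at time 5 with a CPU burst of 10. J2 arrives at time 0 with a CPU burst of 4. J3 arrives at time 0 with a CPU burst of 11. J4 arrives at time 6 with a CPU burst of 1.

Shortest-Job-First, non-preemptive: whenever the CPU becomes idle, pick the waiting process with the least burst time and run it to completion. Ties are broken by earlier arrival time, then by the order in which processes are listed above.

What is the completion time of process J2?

4

Timeline: | J2 0-4 | J3 4-15 | J4 15-16 | J1 16-26 |
Completion: J1=26  J2=4  J3=15  J4=16
Turnaround (C−A): J1=21  J2=4  J3=15  J4=10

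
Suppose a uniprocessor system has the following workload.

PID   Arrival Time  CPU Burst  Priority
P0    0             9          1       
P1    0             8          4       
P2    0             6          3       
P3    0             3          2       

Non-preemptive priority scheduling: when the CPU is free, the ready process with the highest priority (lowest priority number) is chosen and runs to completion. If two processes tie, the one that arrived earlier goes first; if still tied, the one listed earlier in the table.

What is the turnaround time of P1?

Gantt: | P0 0-9 | P3 9-12 | P2 12-18 | P1 18-26 |
Completion: P0=9  P1=26  P2=18  P3=12
Turnaround (C−A): P0=9  P1=26  P2=18  P3=12
Turnaround(P1) = completion − arrival = 26 − 0 = 26

26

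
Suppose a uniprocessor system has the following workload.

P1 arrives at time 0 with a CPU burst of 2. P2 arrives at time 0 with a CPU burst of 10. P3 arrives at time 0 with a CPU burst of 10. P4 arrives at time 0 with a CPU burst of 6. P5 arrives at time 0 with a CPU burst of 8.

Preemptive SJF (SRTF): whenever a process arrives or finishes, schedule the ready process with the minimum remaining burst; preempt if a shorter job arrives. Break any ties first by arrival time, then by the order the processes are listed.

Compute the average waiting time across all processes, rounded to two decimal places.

10.40

Timeline: | P1 0-2 | P4 2-8 | P5 8-16 | P2 16-26 | P3 26-36 |
Completion: P1=2  P2=26  P3=36  P4=8  P5=16
Waiting times: P1=0, P2=16, P3=26, P4=2, P5=8
Average waiting = (0+16+26+2+8) / 5 = 52/5 = 10.40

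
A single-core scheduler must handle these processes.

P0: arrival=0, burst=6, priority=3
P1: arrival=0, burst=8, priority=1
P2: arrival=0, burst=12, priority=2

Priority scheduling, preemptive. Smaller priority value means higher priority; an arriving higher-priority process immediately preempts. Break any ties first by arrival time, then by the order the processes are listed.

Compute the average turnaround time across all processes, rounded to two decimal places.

18.00

Schedule: | P1 0-8 | P2 8-20 | P0 20-26 |
Completion: P0=26  P1=8  P2=20
Turnaround (C−A): P0=26  P1=8  P2=20
Turnaround times: P0=26, P1=8, P2=20
Average turnaround = (26+8+20) / 3 = 54/3 = 18.00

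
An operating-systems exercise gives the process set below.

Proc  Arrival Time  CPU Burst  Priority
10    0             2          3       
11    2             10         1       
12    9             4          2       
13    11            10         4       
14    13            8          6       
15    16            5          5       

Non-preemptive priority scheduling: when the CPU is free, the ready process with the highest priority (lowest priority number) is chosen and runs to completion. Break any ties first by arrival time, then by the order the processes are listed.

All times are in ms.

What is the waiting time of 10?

Schedule: | 10 0-2 | 11 2-12 | 12 12-16 | 13 16-26 | 15 26-31 | 14 31-39 |
Completion: 10=2  11=12  12=16  13=26  14=39  15=31
Waiting(10) = turnaround − burst = 2 − 2 = 0

0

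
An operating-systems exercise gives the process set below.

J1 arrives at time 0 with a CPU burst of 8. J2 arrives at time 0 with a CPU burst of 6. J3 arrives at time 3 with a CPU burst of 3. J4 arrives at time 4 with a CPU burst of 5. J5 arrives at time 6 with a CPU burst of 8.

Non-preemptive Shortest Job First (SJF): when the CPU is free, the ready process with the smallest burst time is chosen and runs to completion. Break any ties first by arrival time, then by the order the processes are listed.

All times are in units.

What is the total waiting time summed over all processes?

38

Timeline: | J2 0-6 | J3 6-9 | J4 9-14 | J1 14-22 | J5 22-30 |
Completion: J1=22  J2=6  J3=9  J4=14  J5=30
Waiting = turnaround − burst: J1=14, J2=0, J3=3, J4=5, J5=16
Total waiting = 14 + 0 + 3 + 5 + 16 = 38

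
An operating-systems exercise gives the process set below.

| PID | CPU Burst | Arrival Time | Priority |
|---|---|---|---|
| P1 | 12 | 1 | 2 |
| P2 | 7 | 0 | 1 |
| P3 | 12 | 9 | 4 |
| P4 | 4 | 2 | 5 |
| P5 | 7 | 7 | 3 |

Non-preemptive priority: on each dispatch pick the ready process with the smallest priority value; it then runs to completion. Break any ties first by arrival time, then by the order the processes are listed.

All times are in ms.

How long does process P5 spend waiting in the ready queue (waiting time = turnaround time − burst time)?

Gantt: | P2 0-7 | P1 7-19 | P5 19-26 | P3 26-38 | P4 38-42 |
Completion: P1=19  P2=7  P3=38  P4=42  P5=26
Turnaround (C−A): P1=18  P2=7  P3=29  P4=40  P5=19
Waiting(P5) = turnaround − burst = 19 − 7 = 12

12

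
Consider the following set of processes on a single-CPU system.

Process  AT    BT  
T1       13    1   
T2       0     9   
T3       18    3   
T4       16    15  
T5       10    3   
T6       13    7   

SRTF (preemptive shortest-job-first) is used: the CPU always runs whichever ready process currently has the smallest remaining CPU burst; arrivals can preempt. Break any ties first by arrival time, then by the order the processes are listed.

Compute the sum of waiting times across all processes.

Timeline: | T2 0-9 | idle 9-10 | T5 10-13 | T1 13-14 | T6 14-21 | T3 21-24 | T4 24-39 |
Completion: T1=14  T2=9  T3=24  T4=39  T5=13  T6=21
Waiting = turnaround − burst: T1=0, T2=0, T3=3, T4=8, T5=0, T6=1
Total waiting = 0 + 0 + 3 + 8 + 0 + 1 = 12

12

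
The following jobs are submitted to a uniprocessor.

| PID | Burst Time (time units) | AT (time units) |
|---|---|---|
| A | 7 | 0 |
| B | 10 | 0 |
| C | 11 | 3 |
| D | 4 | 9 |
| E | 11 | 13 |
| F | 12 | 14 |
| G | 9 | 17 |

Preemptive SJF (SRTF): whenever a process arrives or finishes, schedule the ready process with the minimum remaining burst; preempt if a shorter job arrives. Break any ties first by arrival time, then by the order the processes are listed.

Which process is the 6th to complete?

E

Gantt: | A 0-7 | B 7-9 | D 9-13 | B 13-21 | G 21-30 | C 30-41 | E 41-52 | F 52-64 |
Completion: A=7  B=21  C=41  D=13  E=52  F=64  G=30
Turnaround (C−A): A=7  B=21  C=38  D=4  E=39  F=50  G=13
Finish order: A → D → B → G → C → E → F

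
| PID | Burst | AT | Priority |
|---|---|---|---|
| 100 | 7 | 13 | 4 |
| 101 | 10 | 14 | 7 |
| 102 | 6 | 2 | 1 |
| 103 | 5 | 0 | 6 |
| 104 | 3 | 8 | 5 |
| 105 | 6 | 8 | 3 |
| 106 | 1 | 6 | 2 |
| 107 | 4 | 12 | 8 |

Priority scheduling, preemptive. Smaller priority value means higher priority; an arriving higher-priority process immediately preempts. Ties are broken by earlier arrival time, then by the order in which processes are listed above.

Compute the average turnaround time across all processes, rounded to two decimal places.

15.50

Gantt: | 103 0-2 | 102 2-8 | 106 8-9 | 105 9-15 | 100 15-22 | 104 22-25 | 103 25-28 | 101 28-38 | 107 38-42 |
Completion: 100=22  101=38  102=8  103=28  104=25  105=15  106=9  107=42
Turnaround (C−A): 100=9  101=24  102=6  103=28  104=17  105=7  106=3  107=30
Turnaround times: 100=9, 101=24, 102=6, 103=28, 104=17, 105=7, 106=3, 107=30
Average turnaround = (9+24+6+28+17+7+3+30) / 8 = 124/8 = 15.50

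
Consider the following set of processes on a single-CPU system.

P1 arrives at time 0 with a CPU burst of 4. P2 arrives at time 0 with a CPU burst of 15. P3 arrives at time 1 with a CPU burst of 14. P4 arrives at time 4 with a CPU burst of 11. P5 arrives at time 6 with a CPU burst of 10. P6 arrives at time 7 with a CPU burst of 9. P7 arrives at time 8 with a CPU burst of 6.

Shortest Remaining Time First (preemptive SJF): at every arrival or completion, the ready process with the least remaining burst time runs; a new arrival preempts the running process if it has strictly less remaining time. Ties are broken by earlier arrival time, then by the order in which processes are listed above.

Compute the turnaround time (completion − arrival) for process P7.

Gantt: | P1 0-4 | P4 4-8 | P7 8-14 | P4 14-21 | P6 21-30 | P5 30-40 | P3 40-54 | P2 54-69 |
Completion: P1=4  P2=69  P3=54  P4=21  P5=40  P6=30  P7=14
Turnaround (C−A): P1=4  P2=69  P3=53  P4=17  P5=34  P6=23  P7=6
Turnaround(P7) = completion − arrival = 14 − 8 = 6

6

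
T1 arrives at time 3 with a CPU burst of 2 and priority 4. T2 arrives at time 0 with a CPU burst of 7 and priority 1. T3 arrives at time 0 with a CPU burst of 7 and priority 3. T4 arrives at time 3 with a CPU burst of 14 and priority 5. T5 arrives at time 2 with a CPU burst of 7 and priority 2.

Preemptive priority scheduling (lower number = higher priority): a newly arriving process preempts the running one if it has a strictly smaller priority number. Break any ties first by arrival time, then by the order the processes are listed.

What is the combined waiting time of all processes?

57

Gantt: | T2 0-7 | T5 7-14 | T3 14-21 | T1 21-23 | T4 23-37 |
Completion: T1=23  T2=7  T3=21  T4=37  T5=14
Waiting = turnaround − burst: T1=18, T2=0, T3=14, T4=20, T5=5
Total waiting = 18 + 0 + 14 + 20 + 5 = 57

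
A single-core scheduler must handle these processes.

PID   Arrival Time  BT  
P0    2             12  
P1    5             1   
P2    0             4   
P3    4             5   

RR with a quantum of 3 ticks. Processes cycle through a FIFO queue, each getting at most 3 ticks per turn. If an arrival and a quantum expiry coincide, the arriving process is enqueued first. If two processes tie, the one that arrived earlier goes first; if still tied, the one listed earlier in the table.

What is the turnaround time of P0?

Schedule: | P2 0-3 | P0 3-6 | P2 6-7 | P3 7-10 | P1 10-11 | P0 11-14 | P3 14-16 | P0 16-22 |
Completion: P0=22  P1=11  P2=7  P3=16
Turnaround(P0) = completion − arrival = 22 − 2 = 20

20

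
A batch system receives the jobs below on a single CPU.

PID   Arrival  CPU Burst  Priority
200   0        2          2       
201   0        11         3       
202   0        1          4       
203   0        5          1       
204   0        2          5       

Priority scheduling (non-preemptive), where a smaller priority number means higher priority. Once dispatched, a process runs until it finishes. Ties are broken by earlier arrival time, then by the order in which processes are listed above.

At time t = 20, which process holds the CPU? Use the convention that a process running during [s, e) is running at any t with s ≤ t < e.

204

Timeline: | 203 0-5 | 200 5-7 | 201 7-18 | 202 18-19 | 204 19-21 |
Completion: 200=7  201=18  202=19  203=5  204=21
Turnaround (C−A): 200=7  201=18  202=19  203=5  204=21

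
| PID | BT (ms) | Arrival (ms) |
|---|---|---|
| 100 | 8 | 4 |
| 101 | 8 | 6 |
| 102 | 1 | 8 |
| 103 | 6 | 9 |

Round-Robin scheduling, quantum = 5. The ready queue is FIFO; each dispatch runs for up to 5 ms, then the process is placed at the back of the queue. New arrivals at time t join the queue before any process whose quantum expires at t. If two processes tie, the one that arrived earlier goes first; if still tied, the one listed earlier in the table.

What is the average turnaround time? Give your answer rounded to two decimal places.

Timeline: | idle 0-4 | 100 4-9 | 101 9-14 | 102 14-15 | 103 15-20 | 100 20-23 | 101 23-26 | 103 26-27 |
Completion: 100=23  101=26  102=15  103=27
Turnaround times: 100=19, 101=20, 102=7, 103=18
Average turnaround = (19+20+7+18) / 4 = 64/4 = 16.00

16.00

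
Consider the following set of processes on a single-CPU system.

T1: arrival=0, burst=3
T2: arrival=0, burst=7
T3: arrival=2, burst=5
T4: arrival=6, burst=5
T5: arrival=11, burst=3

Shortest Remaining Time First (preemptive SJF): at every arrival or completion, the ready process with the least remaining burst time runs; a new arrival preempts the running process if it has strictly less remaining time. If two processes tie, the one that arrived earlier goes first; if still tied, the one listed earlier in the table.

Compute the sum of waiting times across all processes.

Timeline: | T1 0-3 | T3 3-8 | T4 8-13 | T5 13-16 | T2 16-23 |
Completion: T1=3  T2=23  T3=8  T4=13  T5=16
Waiting = turnaround − burst: T1=0, T2=16, T3=1, T4=2, T5=2
Total waiting = 0 + 16 + 1 + 2 + 2 = 21

21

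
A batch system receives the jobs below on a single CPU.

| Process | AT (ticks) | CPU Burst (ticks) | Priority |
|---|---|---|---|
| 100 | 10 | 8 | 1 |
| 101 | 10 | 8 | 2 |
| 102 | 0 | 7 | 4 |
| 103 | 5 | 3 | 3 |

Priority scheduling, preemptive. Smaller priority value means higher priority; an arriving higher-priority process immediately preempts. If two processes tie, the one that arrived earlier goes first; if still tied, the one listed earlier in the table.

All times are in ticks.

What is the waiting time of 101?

8

Schedule: | 102 0-5 | 103 5-8 | 102 8-10 | 100 10-18 | 101 18-26 |
Completion: 100=18  101=26  102=10  103=8
Waiting(101) = turnaround − burst = 16 − 8 = 8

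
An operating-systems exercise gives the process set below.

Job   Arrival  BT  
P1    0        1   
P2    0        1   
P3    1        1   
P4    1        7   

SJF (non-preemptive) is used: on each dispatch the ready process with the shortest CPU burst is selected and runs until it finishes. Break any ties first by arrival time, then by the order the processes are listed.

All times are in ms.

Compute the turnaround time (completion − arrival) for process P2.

Timeline: | P1 0-1 | P2 1-2 | P3 2-3 | P4 3-10 |
Completion: P1=1  P2=2  P3=3  P4=10
Turnaround (C−A): P1=1  P2=2  P3=2  P4=9
Turnaround(P2) = completion − arrival = 2 − 0 = 2

2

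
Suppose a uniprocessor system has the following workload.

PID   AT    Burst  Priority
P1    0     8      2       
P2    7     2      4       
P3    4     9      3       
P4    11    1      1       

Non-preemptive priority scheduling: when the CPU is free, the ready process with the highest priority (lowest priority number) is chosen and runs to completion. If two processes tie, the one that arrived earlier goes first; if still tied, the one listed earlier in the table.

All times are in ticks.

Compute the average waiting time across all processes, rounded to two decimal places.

5.25

Timeline: | P1 0-8 | P3 8-17 | P4 17-18 | P2 18-20 |
Completion: P1=8  P2=20  P3=17  P4=18
Turnaround (C−A): P1=8  P2=13  P3=13  P4=7
Waiting times: P1=0, P2=11, P3=4, P4=6
Average waiting = (0+11+4+6) / 4 = 21/4 = 5.25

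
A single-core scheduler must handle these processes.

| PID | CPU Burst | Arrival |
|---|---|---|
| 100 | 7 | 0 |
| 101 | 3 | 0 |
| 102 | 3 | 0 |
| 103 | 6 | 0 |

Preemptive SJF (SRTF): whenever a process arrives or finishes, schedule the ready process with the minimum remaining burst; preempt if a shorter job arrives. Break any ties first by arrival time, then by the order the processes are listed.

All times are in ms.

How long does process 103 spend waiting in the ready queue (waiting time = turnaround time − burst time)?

Timeline: | 101 0-3 | 102 3-6 | 103 6-12 | 100 12-19 |
Completion: 100=19  101=3  102=6  103=12
Waiting(103) = turnaround − burst = 12 − 6 = 6

6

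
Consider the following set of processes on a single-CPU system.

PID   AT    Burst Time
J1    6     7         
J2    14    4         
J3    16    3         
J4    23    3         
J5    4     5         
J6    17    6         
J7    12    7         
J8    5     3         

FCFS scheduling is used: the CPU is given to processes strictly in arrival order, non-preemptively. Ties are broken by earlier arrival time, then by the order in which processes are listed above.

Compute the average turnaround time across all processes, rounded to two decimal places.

Timeline: | idle 0-4 | J5 4-9 | J8 9-12 | J1 12-19 | J7 19-26 | J2 26-30 | J3 30-33 | J6 33-39 | J4 39-42 |
Completion: J1=19  J2=30  J3=33  J4=42  J5=9  J6=39  J7=26  J8=12
Turnaround times: J1=13, J2=16, J3=17, J4=19, J5=5, J6=22, J7=14, J8=7
Average turnaround = (13+16+17+19+5+22+14+7) / 8 = 113/8 = 14.13

14.13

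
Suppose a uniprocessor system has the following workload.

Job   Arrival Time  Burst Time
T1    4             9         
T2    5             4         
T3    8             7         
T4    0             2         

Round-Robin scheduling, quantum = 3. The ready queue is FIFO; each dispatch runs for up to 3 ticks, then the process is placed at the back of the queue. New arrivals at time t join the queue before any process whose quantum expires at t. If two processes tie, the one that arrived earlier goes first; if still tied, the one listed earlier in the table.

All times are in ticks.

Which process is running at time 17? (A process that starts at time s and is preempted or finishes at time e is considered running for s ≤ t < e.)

Timeline: | T4 0-2 | idle 2-4 | T1 4-7 | T2 7-10 | T1 10-13 | T3 13-16 | T2 16-17 | T1 17-20 | T3 20-24 |
Completion: T1=20  T2=17  T3=24  T4=2

T1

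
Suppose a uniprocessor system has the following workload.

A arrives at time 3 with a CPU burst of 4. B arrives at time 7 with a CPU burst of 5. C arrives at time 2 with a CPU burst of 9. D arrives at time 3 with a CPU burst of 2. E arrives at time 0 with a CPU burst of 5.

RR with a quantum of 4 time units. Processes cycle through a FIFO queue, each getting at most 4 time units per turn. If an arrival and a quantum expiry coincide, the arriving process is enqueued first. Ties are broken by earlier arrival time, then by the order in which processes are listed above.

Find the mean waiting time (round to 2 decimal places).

10.00

Gantt: | E 0-4 | C 4-8 | A 8-12 | D 12-14 | E 14-15 | B 15-19 | C 19-23 | B 23-24 | C 24-25 |
Completion: A=12  B=24  C=25  D=14  E=15
Turnaround (C−A): A=9  B=17  C=23  D=11  E=15
Waiting times: A=5, B=12, C=14, D=9, E=10
Average waiting = (5+12+14+9+10) / 5 = 50/5 = 10.00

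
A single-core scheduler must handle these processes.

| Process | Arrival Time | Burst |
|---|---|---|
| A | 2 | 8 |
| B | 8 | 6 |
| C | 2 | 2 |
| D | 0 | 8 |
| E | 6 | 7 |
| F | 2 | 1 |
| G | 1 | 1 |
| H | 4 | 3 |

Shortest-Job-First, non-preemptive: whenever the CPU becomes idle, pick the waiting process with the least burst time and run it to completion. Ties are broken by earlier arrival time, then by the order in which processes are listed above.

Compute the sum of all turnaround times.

Schedule: | D 0-8 | G 8-9 | F 9-10 | C 10-12 | H 12-15 | B 15-21 | E 21-28 | A 28-36 |
Completion: A=36  B=21  C=12  D=8  E=28  F=10  G=9  H=15
Turnaround (C−A): A=34  B=13  C=10  D=8  E=22  F=8  G=8  H=11
Turnaround = completion − arrival: A=34, B=13, C=10, D=8, E=22, F=8, G=8, H=11
Total turnaround = 34 + 13 + 10 + 8 + 22 + 8 + 8 + 11 = 114

114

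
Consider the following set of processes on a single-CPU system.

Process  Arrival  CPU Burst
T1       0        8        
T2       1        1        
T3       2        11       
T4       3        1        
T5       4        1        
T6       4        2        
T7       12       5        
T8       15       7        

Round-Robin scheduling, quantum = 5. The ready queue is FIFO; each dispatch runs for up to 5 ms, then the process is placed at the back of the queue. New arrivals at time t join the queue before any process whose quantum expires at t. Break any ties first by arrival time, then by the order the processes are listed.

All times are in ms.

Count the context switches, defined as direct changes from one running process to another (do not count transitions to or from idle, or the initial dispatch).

Schedule: | T1 0-5 | T2 5-6 | T3 6-11 | T4 11-12 | T5 12-13 | T6 13-15 | T1 15-18 | T3 18-23 | T7 23-28 | T8 28-33 | T3 33-34 | T8 34-36 |
Completion: T1=18  T2=6  T3=34  T4=12  T5=13  T6=15  T7=28  T8=36
Turnaround (C−A): T1=18  T2=5  T3=32  T4=9  T5=9  T6=11  T7=16  T8=21

11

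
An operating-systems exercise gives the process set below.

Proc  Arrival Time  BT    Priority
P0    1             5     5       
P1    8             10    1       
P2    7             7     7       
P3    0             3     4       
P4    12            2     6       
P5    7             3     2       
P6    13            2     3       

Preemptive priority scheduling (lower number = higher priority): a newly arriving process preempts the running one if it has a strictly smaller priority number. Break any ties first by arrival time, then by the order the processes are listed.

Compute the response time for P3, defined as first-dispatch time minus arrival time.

Schedule: | P3 0-3 | P0 3-7 | P5 7-8 | P1 8-18 | P5 18-20 | P6 20-22 | P0 22-23 | P4 23-25 | P2 25-32 |
Completion: P0=23  P1=18  P2=32  P3=3  P4=25  P5=20  P6=22
Turnaround (C−A): P0=22  P1=10  P2=25  P3=3  P4=13  P5=13  P6=9
Response(P3) = first start − arrival = 0 − 0 = 0

0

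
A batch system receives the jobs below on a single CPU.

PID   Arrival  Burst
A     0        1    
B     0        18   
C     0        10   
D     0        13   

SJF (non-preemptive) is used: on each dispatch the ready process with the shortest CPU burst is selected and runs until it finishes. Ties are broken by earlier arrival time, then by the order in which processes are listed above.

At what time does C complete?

11

Gantt: | A 0-1 | C 1-11 | D 11-24 | B 24-42 |
Completion: A=1  B=42  C=11  D=24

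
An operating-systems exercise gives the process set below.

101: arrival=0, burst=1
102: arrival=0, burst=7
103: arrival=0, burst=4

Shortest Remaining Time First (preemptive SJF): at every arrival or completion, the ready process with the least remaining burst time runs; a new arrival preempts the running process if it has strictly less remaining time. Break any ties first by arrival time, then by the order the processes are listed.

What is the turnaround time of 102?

Gantt: | 101 0-1 | 103 1-5 | 102 5-12 |
Completion: 101=1  102=12  103=5
Turnaround(102) = completion − arrival = 12 − 0 = 12

12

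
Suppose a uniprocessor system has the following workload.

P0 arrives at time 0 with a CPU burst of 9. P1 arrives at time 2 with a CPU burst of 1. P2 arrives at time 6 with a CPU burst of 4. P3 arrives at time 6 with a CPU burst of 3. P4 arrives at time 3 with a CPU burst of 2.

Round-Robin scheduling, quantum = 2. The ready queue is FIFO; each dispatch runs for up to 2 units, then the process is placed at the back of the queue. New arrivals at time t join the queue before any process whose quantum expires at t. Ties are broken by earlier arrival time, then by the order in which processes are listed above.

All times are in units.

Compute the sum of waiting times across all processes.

Timeline: | P0 0-2 | P1 2-3 | P0 3-5 | P4 5-7 | P0 7-9 | P2 9-11 | P3 11-13 | P0 13-15 | P2 15-17 | P3 17-18 | P0 18-19 |
Completion: P0=19  P1=3  P2=17  P3=18  P4=7
Turnaround (C−A): P0=19  P1=1  P2=11  P3=12  P4=4
Waiting = turnaround − burst: P0=10, P1=0, P2=7, P3=9, P4=2
Total waiting = 10 + 0 + 7 + 9 + 2 = 28

28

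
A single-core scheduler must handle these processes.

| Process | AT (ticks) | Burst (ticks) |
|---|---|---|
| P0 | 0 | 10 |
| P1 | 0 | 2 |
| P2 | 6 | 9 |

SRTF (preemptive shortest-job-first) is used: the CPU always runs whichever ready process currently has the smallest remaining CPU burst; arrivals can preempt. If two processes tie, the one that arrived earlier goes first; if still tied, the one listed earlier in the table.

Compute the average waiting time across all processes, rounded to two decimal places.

Timeline: | P1 0-2 | P0 2-12 | P2 12-21 |
Completion: P0=12  P1=2  P2=21
Waiting times: P0=2, P1=0, P2=6
Average waiting = (2+0+6) / 3 = 8/3 = 2.67

2.67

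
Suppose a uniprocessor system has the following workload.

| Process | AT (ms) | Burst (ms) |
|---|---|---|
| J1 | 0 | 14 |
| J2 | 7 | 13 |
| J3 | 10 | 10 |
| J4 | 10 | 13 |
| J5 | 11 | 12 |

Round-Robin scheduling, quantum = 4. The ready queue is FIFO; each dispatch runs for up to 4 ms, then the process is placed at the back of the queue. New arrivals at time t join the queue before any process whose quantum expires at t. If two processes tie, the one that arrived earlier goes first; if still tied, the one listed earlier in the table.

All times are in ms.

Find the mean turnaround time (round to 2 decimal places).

Timeline: | J1 0-8 | J2 8-12 | J1 12-16 | J3 16-20 | J4 20-24 | J5 24-28 | J2 28-32 | J1 32-34 | J3 34-38 | J4 38-42 | J5 42-46 | J2 46-50 | J3 50-52 | J4 52-56 | J5 56-60 | J2 60-61 | J4 61-62 |
Completion: J1=34  J2=61  J3=52  J4=62  J5=60
Turnaround times: J1=34, J2=54, J3=42, J4=52, J5=49
Average turnaround = (34+54+42+52+49) / 5 = 231/5 = 46.20

46.20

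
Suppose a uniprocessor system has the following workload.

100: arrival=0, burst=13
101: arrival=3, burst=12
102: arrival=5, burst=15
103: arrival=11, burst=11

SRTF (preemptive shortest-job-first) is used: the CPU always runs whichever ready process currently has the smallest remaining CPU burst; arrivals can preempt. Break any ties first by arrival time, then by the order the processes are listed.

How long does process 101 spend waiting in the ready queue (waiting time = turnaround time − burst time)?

21

Timeline: | 100 0-13 | 103 13-24 | 101 24-36 | 102 36-51 |
Completion: 100=13  101=36  102=51  103=24
Waiting(101) = turnaround − burst = 33 − 12 = 21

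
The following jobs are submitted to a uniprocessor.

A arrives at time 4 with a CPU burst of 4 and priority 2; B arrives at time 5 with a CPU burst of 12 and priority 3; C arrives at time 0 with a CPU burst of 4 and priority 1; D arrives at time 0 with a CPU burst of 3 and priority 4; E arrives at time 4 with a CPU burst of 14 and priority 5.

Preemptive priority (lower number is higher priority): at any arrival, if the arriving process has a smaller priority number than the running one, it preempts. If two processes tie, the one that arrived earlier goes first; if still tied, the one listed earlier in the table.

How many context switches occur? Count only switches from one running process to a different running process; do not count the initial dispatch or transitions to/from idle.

4

Timeline: | C 0-4 | A 4-8 | B 8-20 | D 20-23 | E 23-37 |
Completion: A=8  B=20  C=4  D=23  E=37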